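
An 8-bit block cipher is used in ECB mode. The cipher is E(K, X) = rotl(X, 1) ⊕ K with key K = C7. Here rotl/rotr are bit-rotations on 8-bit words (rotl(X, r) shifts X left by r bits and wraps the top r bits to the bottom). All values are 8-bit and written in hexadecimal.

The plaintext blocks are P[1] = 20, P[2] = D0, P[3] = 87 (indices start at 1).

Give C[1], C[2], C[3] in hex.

C[1] = 87, C[2] = 66, C[3] = C8

ECB encryption: C_i = E(K, P_i).
C[1]: E(K, 20) = 87.
C[2]: E(K, D0) = 66.
C[3]: E(K, 87) = C8.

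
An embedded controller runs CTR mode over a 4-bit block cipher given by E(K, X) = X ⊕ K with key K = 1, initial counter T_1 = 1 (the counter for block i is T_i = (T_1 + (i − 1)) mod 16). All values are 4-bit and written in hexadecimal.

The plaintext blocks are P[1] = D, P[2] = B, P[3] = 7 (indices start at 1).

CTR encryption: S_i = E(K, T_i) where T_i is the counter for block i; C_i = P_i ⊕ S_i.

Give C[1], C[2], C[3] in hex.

C[1]: T = 1, S = E(K, T) = 0; D ⊕ 0 = D.
C[2]: T = 2, S = E(K, T) = 3; B ⊕ 3 = 8.
C[3]: T = 3, S = E(K, T) = 2; 7 ⊕ 2 = 5.

C[1] = D, C[2] = 8, C[3] = 5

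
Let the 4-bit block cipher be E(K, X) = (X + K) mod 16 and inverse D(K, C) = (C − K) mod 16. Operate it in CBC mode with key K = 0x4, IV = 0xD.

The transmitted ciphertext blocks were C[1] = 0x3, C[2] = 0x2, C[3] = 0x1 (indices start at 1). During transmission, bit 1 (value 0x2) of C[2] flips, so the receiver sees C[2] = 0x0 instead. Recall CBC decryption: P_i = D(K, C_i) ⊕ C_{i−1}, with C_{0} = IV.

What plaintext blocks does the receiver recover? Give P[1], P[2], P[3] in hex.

Only C[2] changed, to 0x0. In CBC, a change in C_i garbles P_i and flips the same bit in P_{i+1}. Decrypting the received ciphertext:
P[1]: D(K, 0x3) = 0xF; 0xF ⊕ 0xD = 0x2.
P[2]: D(K, 0x0) = 0xC; 0xC ⊕ 0x3 = 0xF.
P[3]: D(K, 0x1) = 0xD; 0xD ⊕ 0x0 = 0xD.
Blocks that differ from the original plaintext: P[2], P[3].

P[1] = 0x2, P[2] = 0xF, P[3] = 0xD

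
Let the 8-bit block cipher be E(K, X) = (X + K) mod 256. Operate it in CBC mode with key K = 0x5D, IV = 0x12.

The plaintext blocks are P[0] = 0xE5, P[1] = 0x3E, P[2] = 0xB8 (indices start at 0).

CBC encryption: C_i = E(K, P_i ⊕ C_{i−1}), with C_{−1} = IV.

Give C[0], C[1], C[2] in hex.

C[0]: P[0] ⊕ 0x12 = 0xF7; E(K, 0xF7) = 0x54.
C[1]: P[1] ⊕ 0x54 = 0x6A; E(K, 0x6A) = 0xC7.
C[2]: P[2] ⊕ 0xC7 = 0x7F; E(K, 0x7F) = 0xDC.

C[0] = 0x54, C[1] = 0xC7, C[2] = 0xDC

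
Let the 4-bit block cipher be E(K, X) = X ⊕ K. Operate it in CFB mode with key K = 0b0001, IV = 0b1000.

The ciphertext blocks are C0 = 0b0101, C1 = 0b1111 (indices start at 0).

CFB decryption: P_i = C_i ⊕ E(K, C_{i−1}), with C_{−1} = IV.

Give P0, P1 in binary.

P0: E(K, 0b1000) = 0b1001; 0b0101 ⊕ 0b1001 = 0b1100.
P1: E(K, 0b0101) = 0b0100; 0b1111 ⊕ 0b0100 = 0b1011.

P0 = 0b1100, P1 = 0b1011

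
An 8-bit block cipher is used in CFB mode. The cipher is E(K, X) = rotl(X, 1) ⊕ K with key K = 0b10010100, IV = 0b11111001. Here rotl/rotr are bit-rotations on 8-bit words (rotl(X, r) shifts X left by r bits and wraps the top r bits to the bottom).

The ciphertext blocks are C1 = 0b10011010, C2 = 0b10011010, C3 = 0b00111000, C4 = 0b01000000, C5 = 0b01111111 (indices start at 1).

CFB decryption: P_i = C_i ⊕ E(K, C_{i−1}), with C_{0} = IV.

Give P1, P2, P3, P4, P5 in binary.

P1 = 0b11111101, P2 = 0b00111011, P3 = 0b10011001, P4 = 0b10100100, P5 = 0b01101011

P1: E(K, 0b11111001) = 0b01100111; 0b10011010 ⊕ 0b01100111 = 0b11111101.
P2: E(K, 0b10011010) = 0b10100001; 0b10011010 ⊕ 0b10100001 = 0b00111011.
P3: E(K, 0b10011010) = 0b10100001; 0b00111000 ⊕ 0b10100001 = 0b10011001.
P4: E(K, 0b00111000) = 0b11100100; 0b01000000 ⊕ 0b11100100 = 0b10100100.
P5: E(K, 0b01000000) = 0b00010100; 0b01111111 ⊕ 0b00010100 = 0b01101011.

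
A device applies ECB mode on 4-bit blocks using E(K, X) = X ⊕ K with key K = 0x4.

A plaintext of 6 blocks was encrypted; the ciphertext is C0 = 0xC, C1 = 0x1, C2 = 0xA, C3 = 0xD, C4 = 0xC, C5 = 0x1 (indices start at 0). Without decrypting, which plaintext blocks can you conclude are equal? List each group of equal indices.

P0 = P4; P1 = P5

ECB encrypts each block independently with the same key, so equal ciphertext blocks imply equal plaintext blocks.
C0 = C4 = 0xC, so P0 = P4.
C1 = C5 = 0x1, so P1 = P5.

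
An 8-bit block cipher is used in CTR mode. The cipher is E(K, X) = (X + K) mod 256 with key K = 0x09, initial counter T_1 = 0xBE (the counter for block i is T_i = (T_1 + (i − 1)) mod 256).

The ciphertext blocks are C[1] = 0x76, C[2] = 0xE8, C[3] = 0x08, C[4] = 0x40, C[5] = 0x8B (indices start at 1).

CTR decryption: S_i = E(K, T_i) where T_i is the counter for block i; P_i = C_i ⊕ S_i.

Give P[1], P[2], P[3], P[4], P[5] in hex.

P[1]: T = 0xBE, S = E(K, T) = 0xC7; 0x76 ⊕ 0xC7 = 0xB1.
P[2]: T = 0xBF, S = E(K, T) = 0xC8; 0xE8 ⊕ 0xC8 = 0x20.
P[3]: T = 0xC0, S = E(K, T) = 0xC9; 0x08 ⊕ 0xC9 = 0xC1.
P[4]: T = 0xC1, S = E(K, T) = 0xCA; 0x40 ⊕ 0xCA = 0x8A.
P[5]: T = 0xC2, S = E(K, T) = 0xCB; 0x8B ⊕ 0xCB = 0x40.

P[1] = 0xB1, P[2] = 0x20, P[3] = 0xC1, P[4] = 0x8A, P[5] = 0x40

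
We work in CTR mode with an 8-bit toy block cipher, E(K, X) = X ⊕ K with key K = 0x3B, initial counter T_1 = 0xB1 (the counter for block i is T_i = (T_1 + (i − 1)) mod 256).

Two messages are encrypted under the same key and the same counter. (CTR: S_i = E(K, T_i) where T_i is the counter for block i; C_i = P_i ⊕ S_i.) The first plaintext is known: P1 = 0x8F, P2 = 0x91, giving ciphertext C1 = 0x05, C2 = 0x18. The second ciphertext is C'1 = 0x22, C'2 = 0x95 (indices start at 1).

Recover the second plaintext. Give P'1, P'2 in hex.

In CTR with a reused counter, both messages share the same keystream S_i, so C_i ⊕ C'_i = P_i ⊕ P'_i and thus P'_i = P_i ⊕ C_i ⊕ C'_i.
P'1: 0x8F ⊕ 0x05 ⊕ 0x22 = 0xA8.
P'2: 0x91 ⊕ 0x18 ⊕ 0x95 = 0x1C.

P'1 = 0xA8, P'2 = 0x1C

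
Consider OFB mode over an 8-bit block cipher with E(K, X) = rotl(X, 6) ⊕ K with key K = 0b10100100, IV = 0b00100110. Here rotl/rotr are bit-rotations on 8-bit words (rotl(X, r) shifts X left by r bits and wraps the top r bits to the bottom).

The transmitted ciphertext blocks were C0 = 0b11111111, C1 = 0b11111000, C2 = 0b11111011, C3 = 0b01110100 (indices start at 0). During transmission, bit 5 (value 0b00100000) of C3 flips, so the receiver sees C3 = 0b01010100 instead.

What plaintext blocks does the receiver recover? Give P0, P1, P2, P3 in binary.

OFB decryption: S_i = E(K, S_{i−1}) with S_{−1} = IV; P_i = C_i ⊕ S_i.
Only C3 changed, to 0b01010100. In OFB, a change in C_i flips the same bit in P_i only; the keystream is unaffected. Decrypting the received ciphertext:
P0: S = E(K, 0b00100110) = 0b00101101; 0b11111111 ⊕ 0b00101101 = 0b11010010.
P1: S = E(K, 0b00101101) = 0b11101111; 0b11111000 ⊕ 0b11101111 = 0b00010111.
P2: S = E(K, 0b11101111) = 0b01011111; 0b11111011 ⊕ 0b01011111 = 0b10100100.
P3: S = E(K, 0b01011111) = 0b01110011; 0b01010100 ⊕ 0b01110011 = 0b00100111.
Blocks that differ from the original plaintext: P3.

P0 = 0b11010010, P1 = 0b00010111, P2 = 0b10100100, P3 = 0b00100111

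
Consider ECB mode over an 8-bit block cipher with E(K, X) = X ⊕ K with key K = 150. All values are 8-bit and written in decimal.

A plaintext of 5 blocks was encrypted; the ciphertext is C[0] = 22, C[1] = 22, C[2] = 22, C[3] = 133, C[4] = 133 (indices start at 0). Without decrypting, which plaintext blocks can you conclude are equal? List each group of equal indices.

P[0] = P[1] = P[2]; P[3] = P[4]

ECB encrypts each block independently with the same key, so equal ciphertext blocks imply equal plaintext blocks.
C[0] = C[1] = C[2] = 22, so P[0] = P[1] = P[2].
C[3] = C[4] = 133, so P[3] = P[4].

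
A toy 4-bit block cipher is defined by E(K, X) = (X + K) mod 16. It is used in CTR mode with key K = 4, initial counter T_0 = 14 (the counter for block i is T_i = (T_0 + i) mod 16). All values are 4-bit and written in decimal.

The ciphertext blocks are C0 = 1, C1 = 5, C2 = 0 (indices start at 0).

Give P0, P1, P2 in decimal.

CTR decryption: S_i = E(K, T_i) where T_i is the counter for block i; P_i = C_i ⊕ S_i.
P0: T = 14, S = E(K, T) = 2; 1 ⊕ 2 = 3.
P1: T = 15, S = E(K, T) = 3; 5 ⊕ 3 = 6.
P2: T = 0, S = E(K, T) = 4; 0 ⊕ 4 = 4.

P0 = 3, P1 = 6, P2 = 4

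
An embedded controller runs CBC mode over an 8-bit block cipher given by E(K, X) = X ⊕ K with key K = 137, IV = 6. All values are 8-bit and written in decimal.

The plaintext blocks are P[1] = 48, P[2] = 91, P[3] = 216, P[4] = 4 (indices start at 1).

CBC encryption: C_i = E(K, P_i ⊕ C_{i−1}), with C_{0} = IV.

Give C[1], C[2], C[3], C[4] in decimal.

C[1] = 191, C[2] = 109, C[3] = 60, C[4] = 177

C[1]: P[1] ⊕ 6 = 54; E(K, 54) = 191.
C[2]: P[2] ⊕ 191 = 228; E(K, 228) = 109.
C[3]: P[3] ⊕ 109 = 181; E(K, 181) = 60.
C[4]: P[4] ⊕ 60 = 56; E(K, 56) = 177.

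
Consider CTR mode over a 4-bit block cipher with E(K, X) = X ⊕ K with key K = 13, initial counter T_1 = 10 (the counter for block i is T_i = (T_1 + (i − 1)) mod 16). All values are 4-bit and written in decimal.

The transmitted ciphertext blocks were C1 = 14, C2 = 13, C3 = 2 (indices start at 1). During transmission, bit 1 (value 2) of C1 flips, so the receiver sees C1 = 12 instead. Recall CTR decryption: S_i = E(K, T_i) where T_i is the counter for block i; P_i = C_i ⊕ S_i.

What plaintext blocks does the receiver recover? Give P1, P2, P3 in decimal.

Only C1 changed, to 12. In CTR, a change in C_i flips the same bit in P_i only; the keystream is unaffected. Decrypting the received ciphertext:
P1: T = 10, S = E(K, T) = 7; 12 ⊕ 7 = 11.
P2: T = 11, S = E(K, T) = 6; 13 ⊕ 6 = 11.
P3: T = 12, S = E(K, T) = 1; 2 ⊕ 1 = 3.
Blocks that differ from the original plaintext: P1.

P1 = 11, P2 = 11, P3 = 3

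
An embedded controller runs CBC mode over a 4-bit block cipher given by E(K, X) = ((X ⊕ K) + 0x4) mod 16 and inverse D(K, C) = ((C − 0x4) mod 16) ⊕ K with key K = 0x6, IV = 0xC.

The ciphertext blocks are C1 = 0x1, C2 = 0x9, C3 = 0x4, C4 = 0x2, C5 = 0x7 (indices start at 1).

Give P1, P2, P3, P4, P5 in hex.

P1 = 0x7, P2 = 0x2, P3 = 0xF, P4 = 0xC, P5 = 0x7

CBC decryption: P_i = D(K, C_i) ⊕ C_{i−1}, with C_{0} = IV.
P1: D(K, 0x1) = 0xB; 0xB ⊕ 0xC = 0x7.
P2: D(K, 0x9) = 0x3; 0x3 ⊕ 0x1 = 0x2.
P3: D(K, 0x4) = 0x6; 0x6 ⊕ 0x9 = 0xF.
P4: D(K, 0x2) = 0x8; 0x8 ⊕ 0x4 = 0xC.
P5: D(K, 0x7) = 0x5; 0x5 ⊕ 0x2 = 0x7.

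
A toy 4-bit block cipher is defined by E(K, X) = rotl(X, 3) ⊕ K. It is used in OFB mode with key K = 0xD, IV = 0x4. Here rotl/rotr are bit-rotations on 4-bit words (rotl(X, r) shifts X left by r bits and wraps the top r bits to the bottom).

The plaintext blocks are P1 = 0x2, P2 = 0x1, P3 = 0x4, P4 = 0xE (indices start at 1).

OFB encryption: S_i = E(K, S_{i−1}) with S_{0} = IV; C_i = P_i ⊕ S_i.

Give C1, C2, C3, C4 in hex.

C1: S = E(K, 0x4) = 0xF; 0x2 ⊕ 0xF = 0xD.
C2: S = E(K, 0xF) = 0x2; 0x1 ⊕ 0x2 = 0x3.
C3: S = E(K, 0x2) = 0xC; 0x4 ⊕ 0xC = 0x8.
C4: S = E(K, 0xC) = 0xB; 0xE ⊕ 0xB = 0x5.

C1 = 0xD, C2 = 0x3, C3 = 0x8, C4 = 0x5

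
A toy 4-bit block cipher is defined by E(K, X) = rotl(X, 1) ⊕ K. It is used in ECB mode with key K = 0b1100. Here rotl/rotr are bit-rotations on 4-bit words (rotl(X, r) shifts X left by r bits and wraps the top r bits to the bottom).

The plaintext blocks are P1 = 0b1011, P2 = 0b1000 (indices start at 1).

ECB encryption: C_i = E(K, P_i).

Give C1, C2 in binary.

C1 = 0b1011, C2 = 0b1101

C1: E(K, 0b1011) = 0b1011.
C2: E(K, 0b1000) = 0b1101.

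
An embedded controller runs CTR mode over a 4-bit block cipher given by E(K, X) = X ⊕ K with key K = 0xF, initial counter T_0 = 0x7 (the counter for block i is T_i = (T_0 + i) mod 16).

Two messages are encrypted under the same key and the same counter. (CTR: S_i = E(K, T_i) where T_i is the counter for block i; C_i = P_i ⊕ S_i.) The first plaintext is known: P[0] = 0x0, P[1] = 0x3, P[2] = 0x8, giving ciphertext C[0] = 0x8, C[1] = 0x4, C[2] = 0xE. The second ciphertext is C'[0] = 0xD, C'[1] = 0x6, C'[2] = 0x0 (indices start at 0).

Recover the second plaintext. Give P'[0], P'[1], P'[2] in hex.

P'[0] = 0x5, P'[1] = 0x1, P'[2] = 0x6

In CTR with a reused counter, both messages share the same keystream S_i, so C_i ⊕ C'_i = P_i ⊕ P'_i and thus P'_i = P_i ⊕ C_i ⊕ C'_i.
P'[0]: 0x0 ⊕ 0x8 ⊕ 0xD = 0x5.
P'[1]: 0x3 ⊕ 0x4 ⊕ 0x6 = 0x1.
P'[2]: 0x8 ⊕ 0xE ⊕ 0x0 = 0x6.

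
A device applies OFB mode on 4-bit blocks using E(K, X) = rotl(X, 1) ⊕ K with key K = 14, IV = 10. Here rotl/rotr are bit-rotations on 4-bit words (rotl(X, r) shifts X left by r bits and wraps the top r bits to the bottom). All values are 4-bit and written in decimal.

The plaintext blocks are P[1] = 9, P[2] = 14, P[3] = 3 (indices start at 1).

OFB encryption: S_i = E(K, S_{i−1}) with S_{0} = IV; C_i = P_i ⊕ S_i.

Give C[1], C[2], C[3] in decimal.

C[1] = 2, C[2] = 7, C[3] = 14

C[1]: S = E(K, 10) = 11; 9 ⊕ 11 = 2.
C[2]: S = E(K, 11) = 9; 14 ⊕ 9 = 7.
C[3]: S = E(K, 9) = 13; 3 ⊕ 13 = 14.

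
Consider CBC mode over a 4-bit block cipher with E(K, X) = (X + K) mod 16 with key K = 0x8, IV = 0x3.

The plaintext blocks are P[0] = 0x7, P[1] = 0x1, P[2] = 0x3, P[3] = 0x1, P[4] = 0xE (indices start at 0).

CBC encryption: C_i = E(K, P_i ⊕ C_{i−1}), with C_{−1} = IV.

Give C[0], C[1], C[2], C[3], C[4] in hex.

C[0]: P[0] ⊕ 0x3 = 0x4; E(K, 0x4) = 0xC.
C[1]: P[1] ⊕ 0xC = 0xD; E(K, 0xD) = 0x5.
C[2]: P[2] ⊕ 0x5 = 0x6; E(K, 0x6) = 0xE.
C[3]: P[3] ⊕ 0xE = 0xF; E(K, 0xF) = 0x7.
C[4]: P[4] ⊕ 0x7 = 0x9; E(K, 0x9) = 0x1.

C[0] = 0xC, C[1] = 0x5, C[2] = 0xE, C[3] = 0x7, C[4] = 0x1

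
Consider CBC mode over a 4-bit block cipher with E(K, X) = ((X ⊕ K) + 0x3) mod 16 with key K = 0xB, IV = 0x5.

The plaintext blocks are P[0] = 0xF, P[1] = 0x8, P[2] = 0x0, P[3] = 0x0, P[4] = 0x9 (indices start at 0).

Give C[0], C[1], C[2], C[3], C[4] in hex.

CBC encryption: C_i = E(K, P_i ⊕ C_{i−1}), with C_{−1} = IV.
C[0]: P[0] ⊕ 0x5 = 0xA; E(K, 0xA) = 0x4.
C[1]: P[1] ⊕ 0x4 = 0xC; E(K, 0xC) = 0xA.
C[2]: P[2] ⊕ 0xA = 0xA; E(K, 0xA) = 0x4.
C[3]: P[3] ⊕ 0x4 = 0x4; E(K, 0x4) = 0x2.
C[4]: P[4] ⊕ 0x2 = 0xB; E(K, 0xB) = 0x3.

C[0] = 0x4, C[1] = 0xA, C[2] = 0x4, C[3] = 0x2, C[4] = 0x3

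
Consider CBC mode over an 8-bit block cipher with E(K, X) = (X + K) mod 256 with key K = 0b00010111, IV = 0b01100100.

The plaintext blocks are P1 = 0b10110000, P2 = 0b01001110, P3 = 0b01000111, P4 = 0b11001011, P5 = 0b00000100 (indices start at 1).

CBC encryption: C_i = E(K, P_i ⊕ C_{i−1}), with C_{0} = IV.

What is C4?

C1: P1 ⊕ 0b01100100 = 0b11010100; E(K, 0b11010100) = 0b11101011.
C2: P2 ⊕ 0b11101011 = 0b10100101; E(K, 0b10100101) = 0b10111100.
C3: P3 ⊕ 0b10111100 = 0b11111011; E(K, 0b11111011) = 0b00010010.
C4: P4 ⊕ 0b00010010 = 0b11011001; E(K, 0b11011001) = 0b11110000.

C4 = 0b11110000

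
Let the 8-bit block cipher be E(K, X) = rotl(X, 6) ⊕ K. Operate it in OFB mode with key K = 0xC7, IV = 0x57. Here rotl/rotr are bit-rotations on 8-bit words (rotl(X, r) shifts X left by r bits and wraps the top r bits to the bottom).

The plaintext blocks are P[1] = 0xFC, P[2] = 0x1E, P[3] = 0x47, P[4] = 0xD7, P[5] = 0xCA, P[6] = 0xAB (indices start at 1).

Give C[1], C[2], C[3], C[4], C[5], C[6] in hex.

C[1] = 0xEE, C[2] = 0x5D, C[3] = 0x50, C[4] = 0xD5, C[5] = 0x8D, C[6] = 0xBD

OFB encryption: S_i = E(K, S_{i−1}) with S_{0} = IV; C_i = P_i ⊕ S_i.
C[1]: S = E(K, 0x57) = 0x12; 0xFC ⊕ 0x12 = 0xEE.
C[2]: S = E(K, 0x12) = 0x43; 0x1E ⊕ 0x43 = 0x5D.
C[3]: S = E(K, 0x43) = 0x17; 0x47 ⊕ 0x17 = 0x50.
C[4]: S = E(K, 0x17) = 0x02; 0xD7 ⊕ 0x02 = 0xD5.
C[5]: S = E(K, 0x02) = 0x47; 0xCA ⊕ 0x47 = 0x8D.
C[6]: S = E(K, 0x47) = 0x16; 0xAB ⊕ 0x16 = 0xBD.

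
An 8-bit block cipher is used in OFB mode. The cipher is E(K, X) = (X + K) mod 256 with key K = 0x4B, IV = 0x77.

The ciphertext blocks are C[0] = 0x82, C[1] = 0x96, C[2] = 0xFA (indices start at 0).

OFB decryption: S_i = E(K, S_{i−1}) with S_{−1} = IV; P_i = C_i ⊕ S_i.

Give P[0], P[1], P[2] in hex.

P[0]: S = E(K, 0x77) = 0xC2; 0x82 ⊕ 0xC2 = 0x40.
P[1]: S = E(K, 0xC2) = 0x0D; 0x96 ⊕ 0x0D = 0x9B.
P[2]: S = E(K, 0x0D) = 0x58; 0xFA ⊕ 0x58 = 0xA2.

P[0] = 0x40, P[1] = 0x9B, P[2] = 0xA2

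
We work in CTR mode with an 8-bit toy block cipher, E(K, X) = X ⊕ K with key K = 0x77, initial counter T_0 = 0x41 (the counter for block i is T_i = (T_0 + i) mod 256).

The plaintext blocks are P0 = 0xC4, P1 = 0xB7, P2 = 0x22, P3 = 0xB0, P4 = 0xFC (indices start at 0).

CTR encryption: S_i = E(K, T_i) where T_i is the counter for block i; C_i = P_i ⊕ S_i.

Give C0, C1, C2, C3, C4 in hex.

C0 = 0xF2, C1 = 0x82, C2 = 0x16, C3 = 0x83, C4 = 0xCE

C0: T = 0x41, S = E(K, T) = 0x36; 0xC4 ⊕ 0x36 = 0xF2.
C1: T = 0x42, S = E(K, T) = 0x35; 0xB7 ⊕ 0x35 = 0x82.
C2: T = 0x43, S = E(K, T) = 0x34; 0x22 ⊕ 0x34 = 0x16.
C3: T = 0x44, S = E(K, T) = 0x33; 0xB0 ⊕ 0x33 = 0x83.
C4: T = 0x45, S = E(K, T) = 0x32; 0xFC ⊕ 0x32 = 0xCE.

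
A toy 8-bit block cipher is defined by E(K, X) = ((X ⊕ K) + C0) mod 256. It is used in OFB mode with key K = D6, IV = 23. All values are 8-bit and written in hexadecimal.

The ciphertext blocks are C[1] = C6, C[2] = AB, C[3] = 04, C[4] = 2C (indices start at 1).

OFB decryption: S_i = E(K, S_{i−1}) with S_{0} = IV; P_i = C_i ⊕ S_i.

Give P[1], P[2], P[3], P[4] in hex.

P[1] = 73, P[2] = 88, P[3] = B1, P[4] = 0F

P[1]: S = E(K, 23) = B5; C6 ⊕ B5 = 73.
P[2]: S = E(K, B5) = 23; AB ⊕ 23 = 88.
P[3]: S = E(K, 23) = B5; 04 ⊕ B5 = B1.
P[4]: S = E(K, B5) = 23; 2C ⊕ 23 = 0F.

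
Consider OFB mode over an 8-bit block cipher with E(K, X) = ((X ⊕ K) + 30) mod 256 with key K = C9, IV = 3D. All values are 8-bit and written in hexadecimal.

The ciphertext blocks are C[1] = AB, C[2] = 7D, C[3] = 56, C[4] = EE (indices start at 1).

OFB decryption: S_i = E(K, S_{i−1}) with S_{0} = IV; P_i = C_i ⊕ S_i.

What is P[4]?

P[1]: S = E(K, 3D) = 24; AB ⊕ 24 = 8F.
P[2]: S = E(K, 24) = 1D; 7D ⊕ 1D = 60.
P[3]: S = E(K, 1D) = 04; 56 ⊕ 04 = 52.
P[4]: S = E(K, 04) = FD; EE ⊕ FD = 13.

P[4] = 13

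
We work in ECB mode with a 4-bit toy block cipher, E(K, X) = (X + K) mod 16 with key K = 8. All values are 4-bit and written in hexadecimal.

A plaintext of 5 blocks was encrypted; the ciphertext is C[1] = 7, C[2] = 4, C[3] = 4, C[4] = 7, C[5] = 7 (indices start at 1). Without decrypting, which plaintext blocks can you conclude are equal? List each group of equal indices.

P[1] = P[4] = P[5]; P[2] = P[3]

ECB encrypts each block independently with the same key, so equal ciphertext blocks imply equal plaintext blocks.
C[1] = C[4] = C[5] = 7, so P[1] = P[4] = P[5].
C[2] = C[3] = 4, so P[2] = P[3].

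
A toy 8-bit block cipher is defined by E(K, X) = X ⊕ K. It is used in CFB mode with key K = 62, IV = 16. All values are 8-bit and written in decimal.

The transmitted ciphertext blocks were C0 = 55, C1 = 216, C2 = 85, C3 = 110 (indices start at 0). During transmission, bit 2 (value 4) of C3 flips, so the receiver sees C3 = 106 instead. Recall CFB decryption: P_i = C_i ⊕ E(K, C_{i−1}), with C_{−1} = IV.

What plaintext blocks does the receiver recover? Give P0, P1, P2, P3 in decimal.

Only C3 changed, to 106. In CFB, a change in C_i flips the same bit in P_i and garbles P_{i+1}. Decrypting the received ciphertext:
P0: E(K, 16) = 46; 55 ⊕ 46 = 25.
P1: E(K, 55) = 9; 216 ⊕ 9 = 209.
P2: E(K, 216) = 230; 85 ⊕ 230 = 179.
P3: E(K, 85) = 107; 106 ⊕ 107 = 1.
Blocks that differ from the original plaintext: P3.

P0 = 25, P1 = 209, P2 = 179, P3 = 1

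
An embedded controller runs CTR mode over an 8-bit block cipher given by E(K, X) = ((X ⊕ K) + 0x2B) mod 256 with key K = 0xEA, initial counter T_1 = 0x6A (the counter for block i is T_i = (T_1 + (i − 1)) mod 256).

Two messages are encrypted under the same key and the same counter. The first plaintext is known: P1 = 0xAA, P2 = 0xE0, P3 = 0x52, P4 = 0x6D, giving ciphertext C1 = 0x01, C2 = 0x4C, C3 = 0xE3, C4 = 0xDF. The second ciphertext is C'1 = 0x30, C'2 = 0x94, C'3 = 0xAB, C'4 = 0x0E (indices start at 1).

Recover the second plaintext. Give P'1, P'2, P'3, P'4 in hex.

In CTR with a reused counter, both messages share the same keystream S_i, so C_i ⊕ C'_i = P_i ⊕ P'_i and thus P'_i = P_i ⊕ C_i ⊕ C'_i.
P'1: 0xAA ⊕ 0x01 ⊕ 0x30 = 0x9B.
P'2: 0xE0 ⊕ 0x4C ⊕ 0x94 = 0x38.
P'3: 0x52 ⊕ 0xE3 ⊕ 0xAB = 0x1A.
P'4: 0x6D ⊕ 0xDF ⊕ 0x0E = 0xBC.

P'1 = 0x9B, P'2 = 0x38, P'3 = 0x1A, P'4 = 0xBC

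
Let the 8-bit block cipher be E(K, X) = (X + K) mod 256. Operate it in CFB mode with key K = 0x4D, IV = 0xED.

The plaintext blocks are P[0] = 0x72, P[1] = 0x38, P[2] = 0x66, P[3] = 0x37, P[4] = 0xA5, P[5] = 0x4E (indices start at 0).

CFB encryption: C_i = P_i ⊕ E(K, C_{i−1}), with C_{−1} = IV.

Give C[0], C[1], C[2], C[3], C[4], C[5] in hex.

C[0]: E(K, 0xED) = 0x3A; 0x72 ⊕ 0x3A = 0x48.
C[1]: E(K, 0x48) = 0x95; 0x38 ⊕ 0x95 = 0xAD.
C[2]: E(K, 0xAD) = 0xFA; 0x66 ⊕ 0xFA = 0x9C.
C[3]: E(K, 0x9C) = 0xE9; 0x37 ⊕ 0xE9 = 0xDE.
C[4]: E(K, 0xDE) = 0x2B; 0xA5 ⊕ 0x2B = 0x8E.
C[5]: E(K, 0x8E) = 0xDB; 0x4E ⊕ 0xDB = 0x95.

C[0] = 0x48, C[1] = 0xAD, C[2] = 0x9C, C[3] = 0xDE, C[4] = 0x8E, C[5] = 0x95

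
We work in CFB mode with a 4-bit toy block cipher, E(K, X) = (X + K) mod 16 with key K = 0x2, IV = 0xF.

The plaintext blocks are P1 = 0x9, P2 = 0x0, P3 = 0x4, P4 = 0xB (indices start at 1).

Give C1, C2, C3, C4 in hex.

CFB encryption: C_i = P_i ⊕ E(K, C_{i−1}), with C_{0} = IV.
C1: E(K, 0xF) = 0x1; 0x9 ⊕ 0x1 = 0x8.
C2: E(K, 0x8) = 0xA; 0x0 ⊕ 0xA = 0xA.
C3: E(K, 0xA) = 0xC; 0x4 ⊕ 0xC = 0x8.
C4: E(K, 0x8) = 0xA; 0xB ⊕ 0xA = 0x1.

C1 = 0x8, C2 = 0xA, C3 = 0x8, C4 = 0x1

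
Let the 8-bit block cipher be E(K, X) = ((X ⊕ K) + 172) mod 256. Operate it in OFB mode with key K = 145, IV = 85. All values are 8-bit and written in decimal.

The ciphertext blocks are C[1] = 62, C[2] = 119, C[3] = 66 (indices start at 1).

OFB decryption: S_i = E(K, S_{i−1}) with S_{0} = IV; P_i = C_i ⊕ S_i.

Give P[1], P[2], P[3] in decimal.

P[1] = 78, P[2] = 250, P[3] = 138

P[1]: S = E(K, 85) = 112; 62 ⊕ 112 = 78.
P[2]: S = E(K, 112) = 141; 119 ⊕ 141 = 250.
P[3]: S = E(K, 141) = 200; 66 ⊕ 200 = 138.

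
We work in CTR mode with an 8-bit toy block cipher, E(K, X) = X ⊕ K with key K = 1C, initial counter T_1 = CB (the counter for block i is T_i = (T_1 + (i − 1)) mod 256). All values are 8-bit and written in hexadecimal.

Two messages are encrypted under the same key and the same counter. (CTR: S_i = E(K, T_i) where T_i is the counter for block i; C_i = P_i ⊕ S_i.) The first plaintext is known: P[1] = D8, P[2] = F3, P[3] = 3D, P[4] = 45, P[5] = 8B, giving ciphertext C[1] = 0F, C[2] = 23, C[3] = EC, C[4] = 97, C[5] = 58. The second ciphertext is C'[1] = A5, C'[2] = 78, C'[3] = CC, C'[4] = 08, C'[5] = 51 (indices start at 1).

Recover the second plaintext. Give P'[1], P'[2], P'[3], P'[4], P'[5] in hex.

P'[1] = 72, P'[2] = A8, P'[3] = 1D, P'[4] = DA, P'[5] = 82

In CTR with a reused counter, both messages share the same keystream S_i, so C_i ⊕ C'_i = P_i ⊕ P'_i and thus P'_i = P_i ⊕ C_i ⊕ C'_i.
P'[1]: D8 ⊕ 0F ⊕ A5 = 72.
P'[2]: F3 ⊕ 23 ⊕ 78 = A8.
P'[3]: 3D ⊕ EC ⊕ CC = 1D.
P'[4]: 45 ⊕ 97 ⊕ 08 = DA.
P'[5]: 8B ⊕ 58 ⊕ 51 = 82.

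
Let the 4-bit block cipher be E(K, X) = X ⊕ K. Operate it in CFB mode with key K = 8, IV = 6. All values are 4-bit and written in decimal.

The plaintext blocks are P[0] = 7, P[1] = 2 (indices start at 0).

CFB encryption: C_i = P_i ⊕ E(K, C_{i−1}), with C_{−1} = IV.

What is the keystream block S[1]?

C[0]: E(K, 6) = 14; 7 ⊕ 14 = 9.
C[1]: E(K, 9) = 1; 2 ⊕ 1 = 3.
So S[1] = 1.

1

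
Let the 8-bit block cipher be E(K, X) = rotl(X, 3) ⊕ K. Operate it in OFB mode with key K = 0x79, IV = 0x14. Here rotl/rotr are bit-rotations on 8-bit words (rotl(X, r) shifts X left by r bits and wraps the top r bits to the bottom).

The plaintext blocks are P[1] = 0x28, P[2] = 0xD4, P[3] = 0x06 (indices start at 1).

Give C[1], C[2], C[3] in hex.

OFB encryption: S_i = E(K, S_{i−1}) with S_{0} = IV; C_i = P_i ⊕ S_i.
C[1]: S = E(K, 0x14) = 0xD9; 0x28 ⊕ 0xD9 = 0xF1.
C[2]: S = E(K, 0xD9) = 0xB7; 0xD4 ⊕ 0xB7 = 0x63.
C[3]: S = E(K, 0xB7) = 0xC4; 0x06 ⊕ 0xC4 = 0xC2.

C[1] = 0xF1, C[2] = 0x63, C[3] = 0xC2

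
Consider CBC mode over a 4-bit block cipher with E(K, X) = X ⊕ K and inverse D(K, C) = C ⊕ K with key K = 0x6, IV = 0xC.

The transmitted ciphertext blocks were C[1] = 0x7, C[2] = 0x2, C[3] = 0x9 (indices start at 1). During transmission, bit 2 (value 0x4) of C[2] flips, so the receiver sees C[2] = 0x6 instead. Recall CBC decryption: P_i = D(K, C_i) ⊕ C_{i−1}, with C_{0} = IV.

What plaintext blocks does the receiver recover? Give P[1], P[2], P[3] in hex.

P[1] = 0xD, P[2] = 0x7, P[3] = 0x9

Only C[2] changed, to 0x6. In CBC, a change in C_i garbles P_i and flips the same bit in P_{i+1}. Decrypting the received ciphertext:
P[1]: D(K, 0x7) = 0x1; 0x1 ⊕ 0xC = 0xD.
P[2]: D(K, 0x6) = 0x0; 0x0 ⊕ 0x7 = 0x7.
P[3]: D(K, 0x9) = 0xF; 0xF ⊕ 0x6 = 0x9.
Blocks that differ from the original plaintext: P[2], P[3].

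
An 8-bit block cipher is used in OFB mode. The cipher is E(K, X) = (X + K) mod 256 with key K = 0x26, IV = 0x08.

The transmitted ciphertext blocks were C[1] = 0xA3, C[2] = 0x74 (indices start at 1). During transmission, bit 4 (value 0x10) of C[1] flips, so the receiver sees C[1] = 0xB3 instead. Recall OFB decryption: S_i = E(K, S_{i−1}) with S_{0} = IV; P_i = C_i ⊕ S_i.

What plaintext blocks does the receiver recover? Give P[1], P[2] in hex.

Only C[1] changed, to 0xB3. In OFB, a change in C_i flips the same bit in P_i only; the keystream is unaffected. Decrypting the received ciphertext:
P[1]: S = E(K, 0x08) = 0x2E; 0xB3 ⊕ 0x2E = 0x9D.
P[2]: S = E(K, 0x2E) = 0x54; 0x74 ⊕ 0x54 = 0x20.
Blocks that differ from the original plaintext: P[1].

P[1] = 0x9D, P[2] = 0x20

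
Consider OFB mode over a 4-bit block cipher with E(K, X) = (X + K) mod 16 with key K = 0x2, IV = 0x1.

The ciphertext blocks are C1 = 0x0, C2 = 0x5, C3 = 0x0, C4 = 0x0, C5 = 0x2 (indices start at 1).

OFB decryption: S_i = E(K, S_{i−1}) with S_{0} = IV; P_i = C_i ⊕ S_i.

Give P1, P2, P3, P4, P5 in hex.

P1: S = E(K, 0x1) = 0x3; 0x0 ⊕ 0x3 = 0x3.
P2: S = E(K, 0x3) = 0x5; 0x5 ⊕ 0x5 = 0x0.
P3: S = E(K, 0x5) = 0x7; 0x0 ⊕ 0x7 = 0x7.
P4: S = E(K, 0x7) = 0x9; 0x0 ⊕ 0x9 = 0x9.
P5: S = E(K, 0x9) = 0xB; 0x2 ⊕ 0xB = 0x9.

P1 = 0x3, P2 = 0x0, P3 = 0x7, P4 = 0x9, P5 = 0x9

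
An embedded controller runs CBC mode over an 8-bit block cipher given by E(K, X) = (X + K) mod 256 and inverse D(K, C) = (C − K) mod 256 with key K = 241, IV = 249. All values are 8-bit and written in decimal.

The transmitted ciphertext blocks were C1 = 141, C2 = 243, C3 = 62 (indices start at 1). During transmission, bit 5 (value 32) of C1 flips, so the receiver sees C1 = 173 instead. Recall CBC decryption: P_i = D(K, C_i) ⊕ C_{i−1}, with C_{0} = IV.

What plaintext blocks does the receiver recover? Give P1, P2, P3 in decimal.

Only C1 changed, to 173. In CBC, a change in C_i garbles P_i and flips the same bit in P_{i+1}. Decrypting the received ciphertext:
P1: D(K, 173) = 188; 188 ⊕ 249 = 69.
P2: D(K, 243) = 2; 2 ⊕ 173 = 175.
P3: D(K, 62) = 77; 77 ⊕ 243 = 190.
Blocks that differ from the original plaintext: P1, P2.

P1 = 69, P2 = 175, P3 = 190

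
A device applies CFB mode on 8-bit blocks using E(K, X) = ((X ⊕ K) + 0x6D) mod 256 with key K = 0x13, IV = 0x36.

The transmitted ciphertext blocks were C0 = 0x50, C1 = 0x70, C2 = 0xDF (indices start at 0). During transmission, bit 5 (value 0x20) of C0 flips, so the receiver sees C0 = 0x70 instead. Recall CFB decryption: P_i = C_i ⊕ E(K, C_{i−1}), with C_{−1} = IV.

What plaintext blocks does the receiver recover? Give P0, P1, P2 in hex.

Only C0 changed, to 0x70. In CFB, a change in C_i flips the same bit in P_i and garbles P_{i+1}. Decrypting the received ciphertext:
P0: E(K, 0x36) = 0x92; 0x70 ⊕ 0x92 = 0xE2.
P1: E(K, 0x70) = 0xD0; 0x70 ⊕ 0xD0 = 0xA0.
P2: E(K, 0x70) = 0xD0; 0xDF ⊕ 0xD0 = 0x0F.
Blocks that differ from the original plaintext: P0, P1.

P0 = 0xE2, P1 = 0xA0, P2 = 0x0F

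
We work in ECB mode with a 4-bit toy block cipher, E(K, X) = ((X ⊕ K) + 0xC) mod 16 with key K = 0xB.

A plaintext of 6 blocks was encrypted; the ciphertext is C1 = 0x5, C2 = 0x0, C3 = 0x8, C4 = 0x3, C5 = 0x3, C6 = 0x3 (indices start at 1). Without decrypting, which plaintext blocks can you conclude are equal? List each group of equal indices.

ECB encrypts each block independently with the same key, so equal ciphertext blocks imply equal plaintext blocks.
C4 = C5 = C6 = 0x3, so P4 = P5 = P6.

P4 = P5 = P6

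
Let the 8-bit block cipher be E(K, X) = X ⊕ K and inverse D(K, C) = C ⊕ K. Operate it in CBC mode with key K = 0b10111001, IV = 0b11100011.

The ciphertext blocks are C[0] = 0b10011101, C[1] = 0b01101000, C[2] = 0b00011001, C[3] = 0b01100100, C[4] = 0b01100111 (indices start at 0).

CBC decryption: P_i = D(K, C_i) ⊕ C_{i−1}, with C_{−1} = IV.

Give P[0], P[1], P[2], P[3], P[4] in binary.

P[0] = 0b11000111, P[1] = 0b01001100, P[2] = 0b11001000, P[3] = 0b11000100, P[4] = 0b10111010

P[0]: D(K, 0b10011101) = 0b00100100; 0b00100100 ⊕ 0b11100011 = 0b11000111.
P[1]: D(K, 0b01101000) = 0b11010001; 0b11010001 ⊕ 0b10011101 = 0b01001100.
P[2]: D(K, 0b00011001) = 0b10100000; 0b10100000 ⊕ 0b01101000 = 0b11001000.
P[3]: D(K, 0b01100100) = 0b11011101; 0b11011101 ⊕ 0b00011001 = 0b11000100.
P[4]: D(K, 0b01100111) = 0b11011110; 0b11011110 ⊕ 0b01100100 = 0b10111010.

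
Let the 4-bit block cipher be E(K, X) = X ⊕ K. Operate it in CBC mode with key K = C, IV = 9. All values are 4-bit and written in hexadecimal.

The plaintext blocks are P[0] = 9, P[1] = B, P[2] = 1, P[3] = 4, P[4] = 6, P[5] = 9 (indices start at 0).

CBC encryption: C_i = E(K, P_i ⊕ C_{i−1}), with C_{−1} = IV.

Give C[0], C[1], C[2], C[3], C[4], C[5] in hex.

C[0] = C, C[1] = B, C[2] = 6, C[3] = E, C[4] = 4, C[5] = 1

C[0]: P[0] ⊕ 9 = 0; E(K, 0) = C.
C[1]: P[1] ⊕ C = 7; E(K, 7) = B.
C[2]: P[2] ⊕ B = A; E(K, A) = 6.
C[3]: P[3] ⊕ 6 = 2; E(K, 2) = E.
C[4]: P[4] ⊕ E = 8; E(K, 8) = 4.
C[5]: P[5] ⊕ 4 = D; E(K, D) = 1.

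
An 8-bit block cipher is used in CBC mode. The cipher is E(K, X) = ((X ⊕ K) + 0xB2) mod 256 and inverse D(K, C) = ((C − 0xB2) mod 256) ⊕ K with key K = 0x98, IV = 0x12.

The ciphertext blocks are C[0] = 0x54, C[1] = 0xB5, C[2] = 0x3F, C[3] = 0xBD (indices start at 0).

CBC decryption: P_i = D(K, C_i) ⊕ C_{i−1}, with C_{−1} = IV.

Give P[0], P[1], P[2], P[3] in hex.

P[0]: D(K, 0x54) = 0x3A; 0x3A ⊕ 0x12 = 0x28.
P[1]: D(K, 0xB5) = 0x9B; 0x9B ⊕ 0x54 = 0xCF.
P[2]: D(K, 0x3F) = 0x15; 0x15 ⊕ 0xB5 = 0xA0.
P[3]: D(K, 0xBD) = 0x93; 0x93 ⊕ 0x3F = 0xAC.

P[0] = 0x28, P[1] = 0xCF, P[2] = 0xA0, P[3] = 0xAC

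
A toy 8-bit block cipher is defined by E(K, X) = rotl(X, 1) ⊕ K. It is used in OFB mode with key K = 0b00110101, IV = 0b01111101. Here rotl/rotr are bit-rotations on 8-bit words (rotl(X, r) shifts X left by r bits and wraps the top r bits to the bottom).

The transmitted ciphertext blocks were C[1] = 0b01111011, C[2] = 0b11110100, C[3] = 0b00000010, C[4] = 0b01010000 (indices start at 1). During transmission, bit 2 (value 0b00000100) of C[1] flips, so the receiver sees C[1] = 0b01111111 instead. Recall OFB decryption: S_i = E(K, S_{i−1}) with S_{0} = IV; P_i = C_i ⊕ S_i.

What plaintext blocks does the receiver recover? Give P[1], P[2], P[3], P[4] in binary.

P[1] = 0b10110000, P[2] = 0b01011110, P[3] = 0b01100010, P[4] = 0b10100101

Only C[1] changed, to 0b01111111. In OFB, a change in C_i flips the same bit in P_i only; the keystream is unaffected. Decrypting the received ciphertext:
P[1]: S = E(K, 0b01111101) = 0b11001111; 0b01111111 ⊕ 0b11001111 = 0b10110000.
P[2]: S = E(K, 0b11001111) = 0b10101010; 0b11110100 ⊕ 0b10101010 = 0b01011110.
P[3]: S = E(K, 0b10101010) = 0b01100000; 0b00000010 ⊕ 0b01100000 = 0b01100010.
P[4]: S = E(K, 0b01100000) = 0b11110101; 0b01010000 ⊕ 0b11110101 = 0b10100101.
Blocks that differ from the original plaintext: P[1].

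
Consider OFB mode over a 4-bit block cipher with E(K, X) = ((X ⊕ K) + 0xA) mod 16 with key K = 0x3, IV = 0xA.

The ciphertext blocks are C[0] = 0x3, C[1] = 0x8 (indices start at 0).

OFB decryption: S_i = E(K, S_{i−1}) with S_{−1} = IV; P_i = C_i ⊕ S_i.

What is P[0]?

P[0]: S = E(K, 0xA) = 0x3; 0x3 ⊕ 0x3 = 0x0.

P[0] = 0x0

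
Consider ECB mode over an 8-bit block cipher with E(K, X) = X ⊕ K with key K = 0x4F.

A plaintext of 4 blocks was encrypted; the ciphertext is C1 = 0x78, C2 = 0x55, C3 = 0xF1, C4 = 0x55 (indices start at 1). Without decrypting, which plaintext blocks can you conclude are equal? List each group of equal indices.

ECB encrypts each block independently with the same key, so equal ciphertext blocks imply equal plaintext blocks.
C2 = C4 = 0x55, so P2 = P4.

P2 = P4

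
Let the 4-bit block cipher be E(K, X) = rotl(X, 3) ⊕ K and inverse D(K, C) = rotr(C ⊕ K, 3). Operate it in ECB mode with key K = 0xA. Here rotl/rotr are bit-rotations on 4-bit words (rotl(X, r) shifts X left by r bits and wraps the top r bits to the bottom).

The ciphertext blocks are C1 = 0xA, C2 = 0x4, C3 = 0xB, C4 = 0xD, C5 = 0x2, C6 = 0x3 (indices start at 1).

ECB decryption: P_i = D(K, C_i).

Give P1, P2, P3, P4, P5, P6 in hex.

P1: D(K, 0xA) = 0x0.
P2: D(K, 0x4) = 0xD.
P3: D(K, 0xB) = 0x2.
P4: D(K, 0xD) = 0xE.
P5: D(K, 0x2) = 0x1.
P6: D(K, 0x3) = 0x3.

P1 = 0x0, P2 = 0xD, P3 = 0x2, P4 = 0xE, P5 = 0x1, P6 = 0x3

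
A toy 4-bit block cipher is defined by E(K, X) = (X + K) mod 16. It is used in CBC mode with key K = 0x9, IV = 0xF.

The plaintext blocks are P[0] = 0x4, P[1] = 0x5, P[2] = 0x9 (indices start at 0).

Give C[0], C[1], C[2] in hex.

CBC encryption: C_i = E(K, P_i ⊕ C_{i−1}), with C_{−1} = IV.
C[0]: P[0] ⊕ 0xF = 0xB; E(K, 0xB) = 0x4.
C[1]: P[1] ⊕ 0x4 = 0x1; E(K, 0x1) = 0xA.
C[2]: P[2] ⊕ 0xA = 0x3; E(K, 0x3) = 0xC.

C[0] = 0x4, C[1] = 0xA, C[2] = 0xC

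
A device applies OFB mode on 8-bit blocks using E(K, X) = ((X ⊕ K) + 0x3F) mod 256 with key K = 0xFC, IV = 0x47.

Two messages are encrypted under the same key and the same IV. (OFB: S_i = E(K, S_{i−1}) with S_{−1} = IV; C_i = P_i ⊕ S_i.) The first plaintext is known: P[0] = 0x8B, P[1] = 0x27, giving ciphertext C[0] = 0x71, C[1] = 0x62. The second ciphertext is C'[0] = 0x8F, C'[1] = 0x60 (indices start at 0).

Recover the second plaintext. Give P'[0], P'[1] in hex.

In OFB with a reused IV, both messages share the same keystream S_i, so C_i ⊕ C'_i = P_i ⊕ P'_i and thus P'_i = P_i ⊕ C_i ⊕ C'_i.
P'[0]: 0x8B ⊕ 0x71 ⊕ 0x8F = 0x75.
P'[1]: 0x27 ⊕ 0x62 ⊕ 0x60 = 0x25.

P'[0] = 0x75, P'[1] = 0x25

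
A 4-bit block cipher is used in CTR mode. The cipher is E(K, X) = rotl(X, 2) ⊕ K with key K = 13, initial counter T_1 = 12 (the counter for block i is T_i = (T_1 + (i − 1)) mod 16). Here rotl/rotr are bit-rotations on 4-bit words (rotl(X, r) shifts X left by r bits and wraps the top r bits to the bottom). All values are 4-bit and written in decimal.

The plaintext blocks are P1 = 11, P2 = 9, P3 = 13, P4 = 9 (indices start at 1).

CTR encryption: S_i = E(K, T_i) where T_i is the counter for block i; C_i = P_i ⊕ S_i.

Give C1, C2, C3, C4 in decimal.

C1: T = 12, S = E(K, T) = 14; 11 ⊕ 14 = 5.
C2: T = 13, S = E(K, T) = 10; 9 ⊕ 10 = 3.
C3: T = 14, S = E(K, T) = 6; 13 ⊕ 6 = 11.
C4: T = 15, S = E(K, T) = 2; 9 ⊕ 2 = 11.

C1 = 5, C2 = 3, C3 = 11, C4 = 11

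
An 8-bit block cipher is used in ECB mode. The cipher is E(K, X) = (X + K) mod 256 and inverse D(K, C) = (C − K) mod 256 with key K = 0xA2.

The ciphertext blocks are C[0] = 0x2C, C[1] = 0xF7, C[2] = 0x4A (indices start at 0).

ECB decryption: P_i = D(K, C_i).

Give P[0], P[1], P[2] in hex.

P[0]: D(K, 0x2C) = 0x8A.
P[1]: D(K, 0xF7) = 0x55.
P[2]: D(K, 0x4A) = 0xA8.

P[0] = 0x8A, P[1] = 0x55, P[2] = 0xA8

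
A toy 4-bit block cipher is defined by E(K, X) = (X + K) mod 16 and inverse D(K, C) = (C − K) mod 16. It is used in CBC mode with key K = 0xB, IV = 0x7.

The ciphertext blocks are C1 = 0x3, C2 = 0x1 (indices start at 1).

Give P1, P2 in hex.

CBC decryption: P_i = D(K, C_i) ⊕ C_{i−1}, with C_{0} = IV.
P1: D(K, 0x3) = 0x8; 0x8 ⊕ 0x7 = 0xF.
P2: D(K, 0x1) = 0x6; 0x6 ⊕ 0x3 = 0x5.

P1 = 0xF, P2 = 0x5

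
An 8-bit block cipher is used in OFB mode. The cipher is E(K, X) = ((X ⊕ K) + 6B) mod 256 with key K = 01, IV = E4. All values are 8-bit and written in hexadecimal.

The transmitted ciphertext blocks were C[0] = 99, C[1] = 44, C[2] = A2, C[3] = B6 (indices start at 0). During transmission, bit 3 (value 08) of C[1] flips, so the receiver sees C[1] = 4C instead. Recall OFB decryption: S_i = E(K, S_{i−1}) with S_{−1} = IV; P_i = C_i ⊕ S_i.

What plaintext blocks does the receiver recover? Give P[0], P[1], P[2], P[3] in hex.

Only C[1] changed, to 4C. In OFB, a change in C_i flips the same bit in P_i only; the keystream is unaffected. Decrypting the received ciphertext:
P[0]: S = E(K, E4) = 50; 99 ⊕ 50 = C9.
P[1]: S = E(K, 50) = BC; 4C ⊕ BC = F0.
P[2]: S = E(K, BC) = 28; A2 ⊕ 28 = 8A.
P[3]: S = E(K, 28) = 94; B6 ⊕ 94 = 22.
Blocks that differ from the original plaintext: P[1].

P[0] = C9, P[1] = F0, P[2] = 8A, P[3] = 22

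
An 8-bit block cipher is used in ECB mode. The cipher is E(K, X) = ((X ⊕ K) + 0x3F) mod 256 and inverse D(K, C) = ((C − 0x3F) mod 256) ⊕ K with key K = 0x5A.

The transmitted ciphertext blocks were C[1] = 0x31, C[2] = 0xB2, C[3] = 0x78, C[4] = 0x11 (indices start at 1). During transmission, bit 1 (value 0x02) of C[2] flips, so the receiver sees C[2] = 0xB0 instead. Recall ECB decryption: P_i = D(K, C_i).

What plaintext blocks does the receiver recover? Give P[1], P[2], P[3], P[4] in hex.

P[1] = 0xA8, P[2] = 0x2B, P[3] = 0x63, P[4] = 0x88

Only C[2] changed, to 0xB0. In ECB, a change in C_i affects only P_i. Decrypting the received ciphertext:
P[1]: D(K, 0x31) = 0xA8.
P[2]: D(K, 0xB0) = 0x2B.
P[3]: D(K, 0x78) = 0x63.
P[4]: D(K, 0x11) = 0x88.
Blocks that differ from the original plaintext: P[2].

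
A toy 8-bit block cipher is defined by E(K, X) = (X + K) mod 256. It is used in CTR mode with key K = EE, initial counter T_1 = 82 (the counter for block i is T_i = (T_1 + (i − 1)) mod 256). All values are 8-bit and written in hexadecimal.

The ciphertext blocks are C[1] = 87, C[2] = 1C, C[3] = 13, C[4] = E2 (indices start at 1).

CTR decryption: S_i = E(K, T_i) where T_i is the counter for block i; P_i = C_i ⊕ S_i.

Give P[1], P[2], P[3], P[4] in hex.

P[1]: T = 82, S = E(K, T) = 70; 87 ⊕ 70 = F7.
P[2]: T = 83, S = E(K, T) = 71; 1C ⊕ 71 = 6D.
P[3]: T = 84, S = E(K, T) = 72; 13 ⊕ 72 = 61.
P[4]: T = 85, S = E(K, T) = 73; E2 ⊕ 73 = 91.

P[1] = F7, P[2] = 6D, P[3] = 61, P[4] = 91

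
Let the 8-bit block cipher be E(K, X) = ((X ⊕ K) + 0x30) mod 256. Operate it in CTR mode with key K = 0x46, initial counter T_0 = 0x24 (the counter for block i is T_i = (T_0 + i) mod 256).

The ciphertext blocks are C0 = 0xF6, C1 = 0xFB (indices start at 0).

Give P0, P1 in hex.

P0 = 0x64, P1 = 0x68

CTR decryption: S_i = E(K, T_i) where T_i is the counter for block i; P_i = C_i ⊕ S_i.
P0: T = 0x24, S = E(K, T) = 0x92; 0xF6 ⊕ 0x92 = 0x64.
P1: T = 0x25, S = E(K, T) = 0x93; 0xFB ⊕ 0x93 = 0x68.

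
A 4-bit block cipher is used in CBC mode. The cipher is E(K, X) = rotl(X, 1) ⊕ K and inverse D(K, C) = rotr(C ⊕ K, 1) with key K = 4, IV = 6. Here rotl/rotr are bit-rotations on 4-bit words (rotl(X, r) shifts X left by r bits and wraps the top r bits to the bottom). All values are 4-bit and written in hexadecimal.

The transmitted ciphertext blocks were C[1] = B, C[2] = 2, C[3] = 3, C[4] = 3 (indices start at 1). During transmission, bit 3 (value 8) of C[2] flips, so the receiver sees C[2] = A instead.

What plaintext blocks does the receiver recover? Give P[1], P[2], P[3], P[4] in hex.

CBC decryption: P_i = D(K, C_i) ⊕ C_{i−1}, with C_{0} = IV.
Only C[2] changed, to A. In CBC, a change in C_i garbles P_i and flips the same bit in P_{i+1}. Decrypting the received ciphertext:
P[1]: D(K, B) = F; F ⊕ 6 = 9.
P[2]: D(K, A) = 7; 7 ⊕ B = C.
P[3]: D(K, 3) = B; B ⊕ A = 1.
P[4]: D(K, 3) = B; B ⊕ 3 = 8.
Blocks that differ from the original plaintext: P[2], P[3].

P[1] = 9, P[2] = C, P[3] = 1, P[4] = 8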